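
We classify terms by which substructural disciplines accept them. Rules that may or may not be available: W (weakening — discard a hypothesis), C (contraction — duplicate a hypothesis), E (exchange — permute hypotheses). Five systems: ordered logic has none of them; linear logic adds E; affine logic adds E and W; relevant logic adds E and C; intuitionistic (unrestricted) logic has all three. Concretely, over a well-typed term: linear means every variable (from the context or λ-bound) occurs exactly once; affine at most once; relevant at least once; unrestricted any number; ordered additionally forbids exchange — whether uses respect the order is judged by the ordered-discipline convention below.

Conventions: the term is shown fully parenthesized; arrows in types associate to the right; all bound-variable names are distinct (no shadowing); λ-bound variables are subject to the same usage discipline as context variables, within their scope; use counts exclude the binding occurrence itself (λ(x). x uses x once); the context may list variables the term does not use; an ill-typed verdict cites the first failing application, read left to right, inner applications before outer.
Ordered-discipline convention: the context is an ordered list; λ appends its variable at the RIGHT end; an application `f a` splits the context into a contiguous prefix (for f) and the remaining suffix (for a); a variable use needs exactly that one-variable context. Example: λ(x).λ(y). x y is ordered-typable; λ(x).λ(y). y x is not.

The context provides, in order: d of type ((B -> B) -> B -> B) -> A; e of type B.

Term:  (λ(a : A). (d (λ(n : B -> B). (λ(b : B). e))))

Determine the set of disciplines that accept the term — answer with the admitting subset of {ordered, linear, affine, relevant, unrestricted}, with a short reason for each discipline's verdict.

admitted in: affine, unrestricted
use counts: d ×1, e ×1, a (λ-bound) ×0, n (λ-bound) ×0, b (λ-bound) ×0
order of uses: d, e
typing: well-typed — term : A -> A
ordered: ✗ — needs weakening: a, n, b unused
linear: ✗ — needs weakening: a, n, b unused
affine: ✓ — d, e, a, n, b: no repeats, contraction unneeded
relevant: ✗ — needs weakening: a, n, b unused
unrestricted: ✓ — simply typable at A -> A; W, C, E all held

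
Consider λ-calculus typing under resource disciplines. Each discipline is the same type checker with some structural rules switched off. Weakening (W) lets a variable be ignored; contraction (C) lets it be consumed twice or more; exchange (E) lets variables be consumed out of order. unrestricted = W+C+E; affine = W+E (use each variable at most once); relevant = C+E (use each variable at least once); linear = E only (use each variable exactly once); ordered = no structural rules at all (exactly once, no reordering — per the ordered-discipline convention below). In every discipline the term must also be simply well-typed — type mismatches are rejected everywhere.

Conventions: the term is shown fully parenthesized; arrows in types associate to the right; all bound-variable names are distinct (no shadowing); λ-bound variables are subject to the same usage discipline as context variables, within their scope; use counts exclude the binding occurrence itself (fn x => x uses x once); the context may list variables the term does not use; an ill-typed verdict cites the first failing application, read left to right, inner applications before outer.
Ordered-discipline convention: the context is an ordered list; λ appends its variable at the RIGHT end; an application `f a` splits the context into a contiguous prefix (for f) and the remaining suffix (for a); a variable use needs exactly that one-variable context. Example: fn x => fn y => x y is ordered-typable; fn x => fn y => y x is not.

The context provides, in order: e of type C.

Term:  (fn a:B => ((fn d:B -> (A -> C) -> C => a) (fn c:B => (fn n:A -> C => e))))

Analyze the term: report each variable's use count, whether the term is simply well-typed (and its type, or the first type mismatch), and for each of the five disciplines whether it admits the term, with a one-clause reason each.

variable uses: e: 1×, a [bound]: 1×, d [bound]: 0×, c [bound]: 0×, n [bound]: 0×
order of uses: a, e
typing: the term checks, with type B -> B
ordered: ✗ — d, c, n never used (weakening)
linear: ✗ — d, c, n never used (weakening)
affine: ✓ — at most one use each (e, a, d, c, n)
relevant: ✗ — d, c, n never used (weakening)
unrestricted: ✓ — well-typed at B -> B; no restrictions here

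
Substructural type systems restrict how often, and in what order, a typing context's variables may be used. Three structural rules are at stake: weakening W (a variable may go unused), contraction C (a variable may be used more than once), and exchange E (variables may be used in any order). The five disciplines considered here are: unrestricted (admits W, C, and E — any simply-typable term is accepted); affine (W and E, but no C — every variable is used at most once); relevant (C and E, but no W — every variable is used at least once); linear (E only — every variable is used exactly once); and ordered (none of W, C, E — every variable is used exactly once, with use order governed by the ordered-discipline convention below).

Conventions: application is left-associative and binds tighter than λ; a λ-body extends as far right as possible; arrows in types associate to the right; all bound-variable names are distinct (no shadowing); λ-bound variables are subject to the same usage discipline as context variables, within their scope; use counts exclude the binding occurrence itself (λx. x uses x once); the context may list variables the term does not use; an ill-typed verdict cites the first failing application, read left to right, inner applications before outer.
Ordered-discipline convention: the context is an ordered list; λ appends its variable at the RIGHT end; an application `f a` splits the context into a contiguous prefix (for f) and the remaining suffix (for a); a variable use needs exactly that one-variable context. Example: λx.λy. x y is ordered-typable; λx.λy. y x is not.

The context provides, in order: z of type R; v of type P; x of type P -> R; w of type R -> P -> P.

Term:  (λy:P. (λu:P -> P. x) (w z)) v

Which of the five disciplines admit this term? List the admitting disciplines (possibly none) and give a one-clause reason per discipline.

admitted by: affine, unrestricted
counts: z ×1, v ×1, x ×1, w ×1, y [bound] ×0, u [bound] ×0
order of uses: x, w, z, v
typing: ✓ — P -> R
ordered: ✗ — needs weakening: y, u unused
linear: ✗ — needs weakening: y, u unused
affine: ✓ — at most one use each (z, v, x, w, y, u)
relevant: ✗ — needs weakening: y, u unused
unrestricted: ✓ — simply typable at P -> R; W, C, E all held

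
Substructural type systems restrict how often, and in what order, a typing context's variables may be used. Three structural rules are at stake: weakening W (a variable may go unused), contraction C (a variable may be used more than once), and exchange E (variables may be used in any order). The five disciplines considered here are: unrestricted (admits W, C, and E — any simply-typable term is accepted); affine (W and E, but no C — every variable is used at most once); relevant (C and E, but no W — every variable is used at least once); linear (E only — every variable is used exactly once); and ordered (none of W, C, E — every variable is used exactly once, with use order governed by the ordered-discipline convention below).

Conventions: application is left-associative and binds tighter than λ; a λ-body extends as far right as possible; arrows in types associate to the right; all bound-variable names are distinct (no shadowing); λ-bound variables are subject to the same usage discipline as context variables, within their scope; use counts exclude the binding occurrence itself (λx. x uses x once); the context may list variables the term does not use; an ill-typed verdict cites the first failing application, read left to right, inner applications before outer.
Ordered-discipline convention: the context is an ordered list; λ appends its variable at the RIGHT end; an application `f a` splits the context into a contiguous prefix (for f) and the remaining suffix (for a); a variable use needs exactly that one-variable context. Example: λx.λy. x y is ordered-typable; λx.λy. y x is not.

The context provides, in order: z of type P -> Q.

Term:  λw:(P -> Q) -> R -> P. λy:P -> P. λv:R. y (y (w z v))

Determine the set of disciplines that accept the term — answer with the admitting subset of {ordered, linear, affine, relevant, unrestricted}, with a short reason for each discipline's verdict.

admitted in: relevant, unrestricted
counts: z: 1; w (bound): 1; y (bound): 2; v (bound): 1
use order (left to right): y, y, w, z, v
typing: ✓ — ((P -> Q) -> R -> P) -> (P -> P) -> R -> P
ordered ✗ (y ×2 used more than once (contraction))
linear ✗ (y ×2 used more than once (contraction))
affine ✗ (y ×2 used more than once (contraction))
relevant ✓ (at least one use each (z, w, y, v))
unrestricted ✓ (type-checks (((P -> Q) -> R -> P) -> (P -> P) -> R -> P) and nothing is barred)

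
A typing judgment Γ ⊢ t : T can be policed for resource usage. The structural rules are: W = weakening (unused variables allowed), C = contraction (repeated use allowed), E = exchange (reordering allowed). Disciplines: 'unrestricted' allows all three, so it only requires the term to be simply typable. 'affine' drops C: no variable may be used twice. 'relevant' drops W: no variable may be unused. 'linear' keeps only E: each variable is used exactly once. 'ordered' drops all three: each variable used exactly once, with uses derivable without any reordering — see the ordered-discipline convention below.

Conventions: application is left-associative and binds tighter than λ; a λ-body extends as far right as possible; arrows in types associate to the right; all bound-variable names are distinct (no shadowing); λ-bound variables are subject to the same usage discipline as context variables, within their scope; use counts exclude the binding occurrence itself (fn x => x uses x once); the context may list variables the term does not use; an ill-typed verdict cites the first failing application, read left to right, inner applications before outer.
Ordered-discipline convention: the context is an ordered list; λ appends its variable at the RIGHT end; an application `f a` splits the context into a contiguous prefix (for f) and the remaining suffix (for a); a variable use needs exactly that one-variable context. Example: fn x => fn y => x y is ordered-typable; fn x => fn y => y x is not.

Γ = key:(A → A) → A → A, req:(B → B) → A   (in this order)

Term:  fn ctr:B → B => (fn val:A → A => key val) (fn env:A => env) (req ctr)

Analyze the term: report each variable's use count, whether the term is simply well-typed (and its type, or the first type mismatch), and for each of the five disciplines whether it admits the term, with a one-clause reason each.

variable uses: key: 1, req: 1, ctr (bound): 1, val (bound): 1, env (bound): 1
uses in reading order: key, val, env, req, ctr
typing: ✓ — (B → B) → A
ordered ✓ (key, req, ctr, val, env once each; derivable with no W/C/E)
linear ✓ (exactly-once usage across key, req, ctr, val, env)
affine ✓ (key, req, ctr, val, env: no repeats, contraction unneeded)
relevant ✓ (every one of key, req, ctr, val, env appears)
unrestricted ✓ (well-typed at (B → B) → A; no restrictions here)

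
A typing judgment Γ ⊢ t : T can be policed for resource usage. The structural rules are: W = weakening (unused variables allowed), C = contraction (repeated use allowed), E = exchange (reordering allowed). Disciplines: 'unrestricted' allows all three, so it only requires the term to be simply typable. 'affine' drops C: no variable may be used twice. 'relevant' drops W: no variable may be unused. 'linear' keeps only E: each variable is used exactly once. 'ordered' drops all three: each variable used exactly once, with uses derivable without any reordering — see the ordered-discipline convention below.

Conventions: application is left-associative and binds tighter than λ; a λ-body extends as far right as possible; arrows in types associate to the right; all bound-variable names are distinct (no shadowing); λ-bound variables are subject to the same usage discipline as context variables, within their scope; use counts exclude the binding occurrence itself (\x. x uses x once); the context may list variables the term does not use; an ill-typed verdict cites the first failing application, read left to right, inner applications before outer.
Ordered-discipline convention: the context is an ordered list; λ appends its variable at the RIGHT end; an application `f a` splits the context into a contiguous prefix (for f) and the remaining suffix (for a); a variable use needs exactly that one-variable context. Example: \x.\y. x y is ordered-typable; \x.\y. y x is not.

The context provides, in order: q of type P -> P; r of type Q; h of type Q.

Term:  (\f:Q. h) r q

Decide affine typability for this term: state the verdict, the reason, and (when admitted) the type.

no — the type mismatch rejects it
use counts: q: 1×, r: 1×, h: 1×, f (bound): 0×
order of uses: h, r, q
typing: ill-typed: can't apply a value of type Q
across the five disciplines: ordered ✗ · linear ✗ · affine ✗ · relevant ✗ · unrestricted ✗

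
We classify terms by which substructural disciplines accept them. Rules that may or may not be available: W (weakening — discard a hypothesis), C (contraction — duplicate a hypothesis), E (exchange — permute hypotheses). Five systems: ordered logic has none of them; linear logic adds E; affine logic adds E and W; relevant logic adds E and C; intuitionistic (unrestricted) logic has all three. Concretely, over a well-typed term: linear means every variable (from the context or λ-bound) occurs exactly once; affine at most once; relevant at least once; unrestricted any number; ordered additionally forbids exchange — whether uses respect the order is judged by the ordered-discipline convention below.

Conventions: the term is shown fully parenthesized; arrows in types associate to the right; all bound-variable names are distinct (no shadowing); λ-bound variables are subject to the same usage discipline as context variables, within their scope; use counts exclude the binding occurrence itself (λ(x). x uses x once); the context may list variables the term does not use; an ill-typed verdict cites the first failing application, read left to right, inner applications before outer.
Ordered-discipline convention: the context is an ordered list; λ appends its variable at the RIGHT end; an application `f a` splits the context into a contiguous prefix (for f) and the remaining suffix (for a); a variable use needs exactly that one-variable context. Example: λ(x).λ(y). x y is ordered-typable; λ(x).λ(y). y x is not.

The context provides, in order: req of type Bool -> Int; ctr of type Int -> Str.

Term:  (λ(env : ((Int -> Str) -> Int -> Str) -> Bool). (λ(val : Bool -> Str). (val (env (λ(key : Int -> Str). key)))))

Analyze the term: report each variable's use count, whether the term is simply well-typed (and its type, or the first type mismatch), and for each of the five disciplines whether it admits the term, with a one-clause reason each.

counts: req: 0×; ctr: 0×; env (λ-bound): 1×; val (λ-bound): 1×; key (λ-bound): 1×
use order (left to right): val, env, key
typing: ✓ — (((Int -> Str) -> Int -> Str) -> Bool) -> (Bool -> Str) -> Str
ordered: ✗ — req, ctr never used (weakening)
linear: ✗ — req, ctr never used (weakening)
affine: ✓ — at most one use each (req, ctr, env, val, key)
relevant: ✗ — req, ctr never used (weakening)
unrestricted: ✓ — simply typable at (((Int -> Str) -> Int -> Str) -> Bool) -> (Bool -> Str) -> Str; W, C, E all held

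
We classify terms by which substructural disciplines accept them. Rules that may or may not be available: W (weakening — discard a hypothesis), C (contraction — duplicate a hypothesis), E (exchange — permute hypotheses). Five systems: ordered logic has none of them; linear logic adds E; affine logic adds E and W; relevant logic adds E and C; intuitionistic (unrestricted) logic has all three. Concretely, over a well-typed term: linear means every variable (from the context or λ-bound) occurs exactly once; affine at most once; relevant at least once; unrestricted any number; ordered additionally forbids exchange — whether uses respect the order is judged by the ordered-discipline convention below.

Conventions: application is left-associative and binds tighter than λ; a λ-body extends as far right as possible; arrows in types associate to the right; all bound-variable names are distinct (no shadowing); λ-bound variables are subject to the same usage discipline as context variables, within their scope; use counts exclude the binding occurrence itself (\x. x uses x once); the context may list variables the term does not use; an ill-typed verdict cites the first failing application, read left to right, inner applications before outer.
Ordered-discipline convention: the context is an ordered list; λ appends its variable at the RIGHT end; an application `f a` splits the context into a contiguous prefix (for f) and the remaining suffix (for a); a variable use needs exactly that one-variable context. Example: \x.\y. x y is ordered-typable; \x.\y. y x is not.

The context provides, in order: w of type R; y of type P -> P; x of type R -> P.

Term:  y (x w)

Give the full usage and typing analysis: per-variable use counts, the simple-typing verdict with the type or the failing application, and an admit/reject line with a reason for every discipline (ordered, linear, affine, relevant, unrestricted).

counts: w: 1×; y: 1×; x: 1×
order of uses: y, x, w
typing: well-typed at P
ordered: ✗, needs exchange: uses follow y, x, w
linear: ✓, single use per variable (w, y, x)
affine: ✓, no duplicate uses among w, y, x
relevant: ✓, every one of w, y, x appears
unrestricted: ✓, type-checks (P) and nothing is barred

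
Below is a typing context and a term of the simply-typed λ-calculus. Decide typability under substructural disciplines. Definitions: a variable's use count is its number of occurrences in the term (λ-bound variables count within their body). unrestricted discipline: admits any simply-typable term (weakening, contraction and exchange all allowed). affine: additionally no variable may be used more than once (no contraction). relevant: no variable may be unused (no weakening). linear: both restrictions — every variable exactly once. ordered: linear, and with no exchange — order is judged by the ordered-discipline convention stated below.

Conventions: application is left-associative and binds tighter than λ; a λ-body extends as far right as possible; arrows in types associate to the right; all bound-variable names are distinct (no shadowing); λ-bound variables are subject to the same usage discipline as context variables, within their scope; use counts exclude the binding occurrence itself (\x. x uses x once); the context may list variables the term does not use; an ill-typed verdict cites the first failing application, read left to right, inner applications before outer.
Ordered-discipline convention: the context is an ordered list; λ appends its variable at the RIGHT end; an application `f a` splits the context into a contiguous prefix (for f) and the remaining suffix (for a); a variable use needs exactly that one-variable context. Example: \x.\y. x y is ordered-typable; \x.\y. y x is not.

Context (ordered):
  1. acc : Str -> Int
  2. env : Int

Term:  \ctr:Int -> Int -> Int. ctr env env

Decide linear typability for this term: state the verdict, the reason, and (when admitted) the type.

no — uses contraction: env ×2; unused: acc — weakening required
use counts: acc: 0×; env: 2×; ctr (λ-bound): 1×
left-to-right use order: ctr, env, env
typing: ✓ — (Int -> Int -> Int) -> Int
across the five disciplines: ordered ✗ | linear ✗ | affine ✗ | relevant ✗ | unrestricted ✓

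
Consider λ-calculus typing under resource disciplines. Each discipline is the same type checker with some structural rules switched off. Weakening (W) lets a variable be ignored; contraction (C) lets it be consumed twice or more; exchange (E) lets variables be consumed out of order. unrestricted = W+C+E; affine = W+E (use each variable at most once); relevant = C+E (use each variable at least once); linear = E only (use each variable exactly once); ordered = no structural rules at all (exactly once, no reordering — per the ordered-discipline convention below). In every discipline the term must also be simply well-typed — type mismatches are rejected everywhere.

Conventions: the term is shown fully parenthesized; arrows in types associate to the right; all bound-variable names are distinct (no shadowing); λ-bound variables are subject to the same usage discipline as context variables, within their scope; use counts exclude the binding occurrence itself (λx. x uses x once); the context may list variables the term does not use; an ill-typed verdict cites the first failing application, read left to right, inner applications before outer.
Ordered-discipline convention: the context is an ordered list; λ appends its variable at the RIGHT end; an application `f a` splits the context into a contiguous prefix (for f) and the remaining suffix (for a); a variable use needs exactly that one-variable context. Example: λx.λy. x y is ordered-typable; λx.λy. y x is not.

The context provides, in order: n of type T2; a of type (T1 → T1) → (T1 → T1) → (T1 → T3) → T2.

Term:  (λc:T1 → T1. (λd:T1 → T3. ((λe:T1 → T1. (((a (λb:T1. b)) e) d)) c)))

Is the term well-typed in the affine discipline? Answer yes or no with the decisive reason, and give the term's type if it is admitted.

yes — at most one use each (n, a, c, d, e, b); term : (T1 → T1) → (T1 → T3) → T2
use counts: n=0; a=1; c (bound)=1; d (bound)=1; e (bound)=1; b (bound)=1
left-to-right use order: a, b, e, d, c
typing: ✓ — (T1 → T1) → (T1 → T3) → T2
summary: ordered ✗, linear ✗, affine ✓, relevant ✗, unrestricted ✓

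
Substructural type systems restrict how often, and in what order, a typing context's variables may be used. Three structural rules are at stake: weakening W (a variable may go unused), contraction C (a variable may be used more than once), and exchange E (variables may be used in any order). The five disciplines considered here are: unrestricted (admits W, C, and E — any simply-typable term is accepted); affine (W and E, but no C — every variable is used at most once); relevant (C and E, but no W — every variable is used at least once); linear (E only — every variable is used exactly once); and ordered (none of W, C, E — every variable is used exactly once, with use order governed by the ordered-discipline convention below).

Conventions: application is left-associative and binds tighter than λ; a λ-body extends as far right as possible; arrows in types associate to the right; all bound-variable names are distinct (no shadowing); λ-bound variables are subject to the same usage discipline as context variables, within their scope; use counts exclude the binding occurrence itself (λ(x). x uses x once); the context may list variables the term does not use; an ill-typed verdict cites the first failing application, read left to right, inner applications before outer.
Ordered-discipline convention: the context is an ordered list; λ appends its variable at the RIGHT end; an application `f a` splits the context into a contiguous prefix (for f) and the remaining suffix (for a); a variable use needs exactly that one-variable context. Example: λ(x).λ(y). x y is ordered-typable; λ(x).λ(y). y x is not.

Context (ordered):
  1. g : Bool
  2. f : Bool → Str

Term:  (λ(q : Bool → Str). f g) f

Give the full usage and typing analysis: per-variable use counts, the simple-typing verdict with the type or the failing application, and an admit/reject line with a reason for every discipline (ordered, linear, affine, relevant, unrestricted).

variable uses: g=1, f=2, q (bound)=0
left-to-right use order: f, g, f
typing: ✓ — Str
ordered ✗ (uses contraction: f ×2; needs weakening: q unused)
linear ✗ (uses contraction: f ×2; needs weakening: q unused)
affine ✗ (uses contraction: f ×2)
relevant ✗ (needs weakening: q unused)
unrestricted ✓ (type-checks (Str) and nothing is barred)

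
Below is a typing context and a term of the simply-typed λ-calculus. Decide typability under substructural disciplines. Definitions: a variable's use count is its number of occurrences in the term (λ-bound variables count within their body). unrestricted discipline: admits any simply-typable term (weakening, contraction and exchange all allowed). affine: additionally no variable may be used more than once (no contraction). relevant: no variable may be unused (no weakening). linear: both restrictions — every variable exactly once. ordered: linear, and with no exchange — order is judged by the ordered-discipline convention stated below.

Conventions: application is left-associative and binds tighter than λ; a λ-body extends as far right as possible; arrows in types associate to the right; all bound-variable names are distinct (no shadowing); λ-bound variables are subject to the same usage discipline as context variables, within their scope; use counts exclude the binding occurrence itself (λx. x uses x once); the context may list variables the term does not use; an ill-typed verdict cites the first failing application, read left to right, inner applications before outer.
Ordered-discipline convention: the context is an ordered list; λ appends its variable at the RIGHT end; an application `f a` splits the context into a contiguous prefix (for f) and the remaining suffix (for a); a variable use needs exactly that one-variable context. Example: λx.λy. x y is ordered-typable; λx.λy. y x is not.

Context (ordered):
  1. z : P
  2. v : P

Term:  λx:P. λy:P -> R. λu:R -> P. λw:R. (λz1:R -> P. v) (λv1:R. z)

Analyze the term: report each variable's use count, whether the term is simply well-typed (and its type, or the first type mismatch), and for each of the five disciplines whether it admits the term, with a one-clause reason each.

use counts: z=1; v=1; x (λ-bound)=0; y (λ-bound)=0; u (λ-bound)=0; w (λ-bound)=0; z1 (λ-bound)=0; v1 (λ-bound)=0
left-to-right use order: v, z
typing: the term checks, with type P -> (P -> R) -> (R -> P) -> R -> P
ordered: ✗, needs weakening: x, y, u, w, z1, v1 unused
linear: ✗, needs weakening: x, y, u, w, z1, v1 unused
affine: ✓, no duplicate uses among z, v, x, y, u, w, z1, v1
relevant: ✗, needs weakening: x, y, u, w, z1, v1 unused
unrestricted: ✓, well-typed at P -> (P -> R) -> (R -> P) -> R -> P; no restrictions here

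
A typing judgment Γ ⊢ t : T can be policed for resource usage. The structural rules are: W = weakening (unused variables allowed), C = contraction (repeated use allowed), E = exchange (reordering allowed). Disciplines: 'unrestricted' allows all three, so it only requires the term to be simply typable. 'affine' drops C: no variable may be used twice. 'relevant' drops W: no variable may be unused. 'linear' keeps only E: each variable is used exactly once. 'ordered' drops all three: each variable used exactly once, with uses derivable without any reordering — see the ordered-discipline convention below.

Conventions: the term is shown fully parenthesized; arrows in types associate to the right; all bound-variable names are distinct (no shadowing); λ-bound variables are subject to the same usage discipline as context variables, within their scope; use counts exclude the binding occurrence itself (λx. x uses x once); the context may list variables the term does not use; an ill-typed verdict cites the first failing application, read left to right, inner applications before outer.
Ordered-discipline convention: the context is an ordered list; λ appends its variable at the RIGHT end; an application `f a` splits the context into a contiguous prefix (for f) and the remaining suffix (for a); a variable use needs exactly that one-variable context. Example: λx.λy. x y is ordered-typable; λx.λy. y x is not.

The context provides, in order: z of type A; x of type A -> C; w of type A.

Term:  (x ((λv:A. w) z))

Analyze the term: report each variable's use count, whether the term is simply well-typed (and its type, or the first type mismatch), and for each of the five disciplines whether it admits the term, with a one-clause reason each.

counts: z=1, x=1, w=1, v (λ-bound)=0
order of uses: x, w, z
typing: ✓ — C
ordered ✗ (v never used (weakening))
linear ✗ (v never used (weakening))
affine ✓ (no duplicate uses among z, x, w, v)
relevant ✗ (v never used (weakening))
unrestricted ✓ (simply typable at C; W, C, E all held)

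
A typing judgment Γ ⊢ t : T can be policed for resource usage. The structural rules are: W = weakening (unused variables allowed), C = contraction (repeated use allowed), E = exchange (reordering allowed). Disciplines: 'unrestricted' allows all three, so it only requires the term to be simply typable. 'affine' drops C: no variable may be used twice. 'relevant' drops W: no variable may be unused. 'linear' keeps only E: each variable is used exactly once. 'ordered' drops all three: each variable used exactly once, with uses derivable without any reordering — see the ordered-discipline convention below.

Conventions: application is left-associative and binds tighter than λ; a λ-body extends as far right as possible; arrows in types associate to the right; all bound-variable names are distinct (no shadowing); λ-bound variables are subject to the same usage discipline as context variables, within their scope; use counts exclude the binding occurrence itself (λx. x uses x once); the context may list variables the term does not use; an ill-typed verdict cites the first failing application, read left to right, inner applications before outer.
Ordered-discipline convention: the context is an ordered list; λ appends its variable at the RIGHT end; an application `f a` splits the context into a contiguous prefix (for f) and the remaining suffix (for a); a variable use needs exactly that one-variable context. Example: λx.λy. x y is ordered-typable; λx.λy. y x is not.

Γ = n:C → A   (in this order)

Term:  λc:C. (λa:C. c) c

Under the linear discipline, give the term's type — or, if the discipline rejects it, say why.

not well-typed under linear — repeated use of c ×2; n, a left unused
use counts: n: 0×, c (bound): 2×, a (bound): 0×
order of uses: c, c
typing: well-typed at C → C
all disciplines: ordered ✗ | linear ✗ | affine ✗ | relevant ✗ | unrestricted ✓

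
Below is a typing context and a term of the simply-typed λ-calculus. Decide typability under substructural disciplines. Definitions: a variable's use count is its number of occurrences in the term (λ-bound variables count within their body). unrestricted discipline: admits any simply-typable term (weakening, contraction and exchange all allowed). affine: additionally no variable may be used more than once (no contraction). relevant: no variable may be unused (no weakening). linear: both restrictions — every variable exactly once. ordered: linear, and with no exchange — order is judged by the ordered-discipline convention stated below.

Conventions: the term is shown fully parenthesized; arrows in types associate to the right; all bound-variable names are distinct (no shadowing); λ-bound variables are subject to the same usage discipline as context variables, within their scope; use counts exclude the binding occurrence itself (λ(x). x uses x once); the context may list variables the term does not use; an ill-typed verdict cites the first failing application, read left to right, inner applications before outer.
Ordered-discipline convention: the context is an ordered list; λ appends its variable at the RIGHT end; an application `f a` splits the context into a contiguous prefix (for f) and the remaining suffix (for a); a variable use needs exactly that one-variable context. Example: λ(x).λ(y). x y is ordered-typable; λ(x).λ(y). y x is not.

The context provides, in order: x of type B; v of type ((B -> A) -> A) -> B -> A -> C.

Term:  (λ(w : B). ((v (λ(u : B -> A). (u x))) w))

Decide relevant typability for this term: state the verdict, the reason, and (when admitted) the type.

yes — every one of x, v, w, u appears; term : B -> A -> C
counts: x: 1; v: 1; w (bound): 1; u (bound): 1
uses in reading order: v, u, x, w
typing: well-typed at B -> A -> C
across the five disciplines: ordered ✗ · linear ✓ · affine ✓ · relevant ✓ · unrestricted ✓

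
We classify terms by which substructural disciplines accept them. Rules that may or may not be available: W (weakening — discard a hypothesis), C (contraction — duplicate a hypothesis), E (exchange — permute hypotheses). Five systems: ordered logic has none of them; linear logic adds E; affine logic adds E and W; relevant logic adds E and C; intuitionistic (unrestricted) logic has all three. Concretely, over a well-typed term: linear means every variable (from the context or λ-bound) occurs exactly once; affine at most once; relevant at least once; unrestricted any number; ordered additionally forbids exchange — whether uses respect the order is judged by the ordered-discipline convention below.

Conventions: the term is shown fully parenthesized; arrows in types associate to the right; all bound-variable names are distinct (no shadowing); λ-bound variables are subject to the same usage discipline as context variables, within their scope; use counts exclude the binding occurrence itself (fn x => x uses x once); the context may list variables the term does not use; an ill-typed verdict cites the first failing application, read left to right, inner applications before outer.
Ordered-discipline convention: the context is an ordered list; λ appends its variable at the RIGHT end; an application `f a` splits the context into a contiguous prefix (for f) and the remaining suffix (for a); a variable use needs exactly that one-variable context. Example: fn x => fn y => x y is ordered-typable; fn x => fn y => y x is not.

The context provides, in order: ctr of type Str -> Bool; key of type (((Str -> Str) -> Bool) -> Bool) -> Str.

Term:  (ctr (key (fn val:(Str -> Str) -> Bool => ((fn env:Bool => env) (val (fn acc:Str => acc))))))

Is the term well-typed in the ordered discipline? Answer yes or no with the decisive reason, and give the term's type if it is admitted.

yes — ctr, key, val, env, acc once each; derivable with no W/C/E; term : Bool
usage: ctr=1; key=1; val [bound]=1; env [bound]=1; acc [bound]=1
left-to-right use order: ctr, key, env, val, acc
typing: ✓ — Bool
all disciplines: ordered ✓; linear ✓; affine ✓; relevant ✓; unrestricted ✓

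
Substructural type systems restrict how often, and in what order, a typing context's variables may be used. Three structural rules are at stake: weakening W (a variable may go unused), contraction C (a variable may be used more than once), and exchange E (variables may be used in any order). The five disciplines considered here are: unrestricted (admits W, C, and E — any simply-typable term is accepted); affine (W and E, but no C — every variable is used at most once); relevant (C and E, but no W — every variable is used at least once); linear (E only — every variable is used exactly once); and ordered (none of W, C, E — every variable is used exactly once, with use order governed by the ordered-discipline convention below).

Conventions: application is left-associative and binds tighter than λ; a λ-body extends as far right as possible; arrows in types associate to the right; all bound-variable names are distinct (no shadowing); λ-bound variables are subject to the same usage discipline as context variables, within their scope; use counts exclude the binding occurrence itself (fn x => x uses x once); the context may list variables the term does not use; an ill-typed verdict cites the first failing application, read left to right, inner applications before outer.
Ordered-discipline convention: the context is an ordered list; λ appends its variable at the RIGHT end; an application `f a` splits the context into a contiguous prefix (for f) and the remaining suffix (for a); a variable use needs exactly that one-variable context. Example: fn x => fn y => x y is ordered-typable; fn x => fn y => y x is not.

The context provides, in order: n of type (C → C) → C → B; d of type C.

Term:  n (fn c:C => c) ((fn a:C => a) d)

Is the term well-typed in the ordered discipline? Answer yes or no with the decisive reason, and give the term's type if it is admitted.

yes — single-use (n, d, c, a), ordered derivation ok; term : B
usage: n=1; d=1; c (bound)=1; a (bound)=1
left-to-right use order: n, c, a, d
typing: the term checks, with type B
summary: ordered ✓ · linear ✓ · affine ✓ · relevant ✓ · unrestricted ✓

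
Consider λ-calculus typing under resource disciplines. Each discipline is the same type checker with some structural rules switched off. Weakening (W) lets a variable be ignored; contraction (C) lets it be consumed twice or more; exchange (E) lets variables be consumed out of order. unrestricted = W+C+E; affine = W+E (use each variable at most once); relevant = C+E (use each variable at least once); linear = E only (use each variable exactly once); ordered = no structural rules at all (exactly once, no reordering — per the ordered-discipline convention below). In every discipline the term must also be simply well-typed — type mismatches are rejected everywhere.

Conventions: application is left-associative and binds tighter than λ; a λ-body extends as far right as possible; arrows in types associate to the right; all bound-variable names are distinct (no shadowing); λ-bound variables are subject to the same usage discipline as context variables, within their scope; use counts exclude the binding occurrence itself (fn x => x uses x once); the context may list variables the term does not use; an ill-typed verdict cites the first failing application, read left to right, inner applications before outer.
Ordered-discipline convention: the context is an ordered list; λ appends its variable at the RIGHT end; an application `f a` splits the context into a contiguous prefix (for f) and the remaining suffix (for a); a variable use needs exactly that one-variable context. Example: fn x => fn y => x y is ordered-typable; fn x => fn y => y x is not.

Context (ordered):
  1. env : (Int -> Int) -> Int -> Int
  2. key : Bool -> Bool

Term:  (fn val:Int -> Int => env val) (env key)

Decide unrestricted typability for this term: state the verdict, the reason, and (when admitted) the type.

no — fails simple typing
counts: env: 2×; key: 1×; val (bound): 1×
order of uses: env, val, env, key
typing: ill-typed: an argument Bool -> Bool mismatches the expected Int -> Int
per-discipline verdicts: ordered ✗, linear ✗, affine ✗, relevant ✗, unrestricted ✗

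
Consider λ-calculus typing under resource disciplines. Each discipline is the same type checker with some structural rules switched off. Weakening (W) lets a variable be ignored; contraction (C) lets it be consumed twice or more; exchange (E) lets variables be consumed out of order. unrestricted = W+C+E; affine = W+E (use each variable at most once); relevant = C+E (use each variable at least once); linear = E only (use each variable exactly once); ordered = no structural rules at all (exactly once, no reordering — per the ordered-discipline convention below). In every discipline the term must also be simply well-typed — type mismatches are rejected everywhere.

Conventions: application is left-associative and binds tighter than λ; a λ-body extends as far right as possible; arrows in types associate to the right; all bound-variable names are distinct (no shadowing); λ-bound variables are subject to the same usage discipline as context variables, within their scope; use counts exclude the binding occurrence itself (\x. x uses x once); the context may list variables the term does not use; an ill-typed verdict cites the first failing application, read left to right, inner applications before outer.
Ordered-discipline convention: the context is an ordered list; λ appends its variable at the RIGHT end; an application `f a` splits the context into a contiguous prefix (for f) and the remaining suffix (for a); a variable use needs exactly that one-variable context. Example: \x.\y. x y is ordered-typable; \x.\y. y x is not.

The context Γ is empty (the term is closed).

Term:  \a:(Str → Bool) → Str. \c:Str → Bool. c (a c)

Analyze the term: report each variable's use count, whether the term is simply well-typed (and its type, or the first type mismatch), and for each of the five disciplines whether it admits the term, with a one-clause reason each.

counts: a (λ-bound): 1×, c (λ-bound): 2×
left-to-right use order: c, a, c
typing: ✓ — ((Str → Bool) → Str) → (Str → Bool) → Bool
ordered: ✗ — needs contraction — c ×2
linear: ✗ — needs contraction — c ×2
affine: ✗ — needs contraction — c ×2
relevant: ✓ — a, c: all used, weakening unneeded
unrestricted: ✓ — type-checks (((Str → Bool) → Str) → (Str → Bool) → Bool) and nothing is barred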